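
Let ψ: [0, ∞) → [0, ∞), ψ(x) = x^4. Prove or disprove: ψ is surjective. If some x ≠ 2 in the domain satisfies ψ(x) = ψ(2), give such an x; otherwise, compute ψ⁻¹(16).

2

For any y ∈ [0, ∞), x = y^{1/4} ∈ [0, ∞) gives ψ(x) = y, so ψ is surjective.
Since x ↦ x^4 is strictly increasing on [0, ∞), it is injective there, so no x ≠ 2 in the domain has ψ(x) = ψ(2). We therefore compute ψ⁻¹(16) = 16^{1/4} = 2 (indeed 2^4 = 16).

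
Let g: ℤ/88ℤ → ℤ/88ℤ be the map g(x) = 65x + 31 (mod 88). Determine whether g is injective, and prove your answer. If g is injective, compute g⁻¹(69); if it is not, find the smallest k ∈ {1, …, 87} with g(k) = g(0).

Suppose g(u) = g(v) in ℤ/88ℤ. Then 65u + 31 ≡ 65v + 31 (mod 88), so 65(u − v) ≡ 0 (mod 88).
Since gcd(65, 88) = 1, 65 is invertible modulo 88, thus u − v ≡ 0 (mod 88), i.e. u = v.
So g is injective.
We now compute 65⁻¹ mod 88 explicitly. Euclid's algorithm: 88 = 1·65 + 23, 65 = 2·23 + 19, 23 = 1·19 + 4, 19 = 4·4 + 3, 4 = 1·3 + 1; back-substituting gives 1 = 65·65 − 48·88, so 65⁻¹ ≡ 65 (mod 88).
Since g is injective, we find g⁻¹(69): we need 65x ≡ 69 − 31 ≡ 38 (mod 88). Using 65⁻¹ = 65: x ≡ 65·38 = 2470 = 28·88 + 6, so x = 6.
Check: g(6) = 65·6 + 31 = 421 = 4·88 + 69 ≡ 69 (mod 88).

6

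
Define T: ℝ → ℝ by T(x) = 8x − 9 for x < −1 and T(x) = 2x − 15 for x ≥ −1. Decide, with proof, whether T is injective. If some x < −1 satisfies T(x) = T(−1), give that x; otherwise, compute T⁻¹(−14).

Both pieces are strictly increasing (slopes 8 and 2), so each is injective on its own interval.
The left piece maps (−∞, −1) onto (−∞, −17); the right piece maps [−1, ∞) onto [−17, ∞).
These images are disjoint, so no value is attained by both pieces. Hence T is injective.
Because the two images are disjoint, no x < −1 has T(x) = T(−1), so we compute T⁻¹(−14): −14 lies in [−17, ∞), so solve 2x − 15 = −14: x = (−14 + 15)/2 = 1/2.

1/2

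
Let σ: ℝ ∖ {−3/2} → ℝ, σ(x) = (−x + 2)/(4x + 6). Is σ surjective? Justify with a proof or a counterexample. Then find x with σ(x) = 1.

-4/5

If σ(x) = −1/4, cross-multiplying gives 4(−x + 2) = −1(4x + 6), which simplifies to 8 = −6 — false.  So −1/4 has no preimage and σ is not surjective.
Solving σ(x) = 1: cross-multiplying gives −x + 2 = 1(4x + 6), which rearranges to −5x = 4, so x = −4/5.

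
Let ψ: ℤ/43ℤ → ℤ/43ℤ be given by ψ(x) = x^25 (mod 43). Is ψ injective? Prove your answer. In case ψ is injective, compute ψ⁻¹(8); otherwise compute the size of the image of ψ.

22

Since 43 is prime, the nonzero elements of ℤ/43ℤ form a cyclic group of order 42.
As gcd(25, 42) = 1, raising to the 25th power is a bijection on this group: if x_1^25 ≡ x_2^25 then (x_1x_2^{−1})^25 = 1, and the only element of order dividing gcd(25, 42) = 1 is 1, so x_1 = x_2.
With ψ(0) = 0 this makes ψ injective on all of ℤ/43ℤ, hence bijective (finite equal-size domain and codomain). In particular ψ is injective.
Since ψ is injective, we find the preimage of 8. The inverse of x ↦ x^25 on (ℤ/43ℤ)^× is x ↦ x^37, because 25·37 = 925 = 22·42 + 1 ≡ 1 (mod 42) and x^{42} = 1 for x ≠ 0 (Fermat). So ψ⁻¹(8) = 8^37 mod 43.
Repeated squaring mod 43: 8^1 ≡ 8, 8^2 ≡ 8² = 64 ≡ 21, 8^4 ≡ 21² = 441 ≡ 11, 8^8 ≡ 11² = 121 ≡ 35, 8^16 ≡ 35² = 1225 ≡ 21, 8^32 ≡ 21² = 441 ≡ 11. Since 37 = 32 + 4 + 1, 8^37 ≡ 11·11·8: 11·11 = 121 ≡ 35, then 35·8 = 280 ≡ 22. So 8^37 ≡ 22 (mod 43).
Hence ψ⁻¹(8) = 22.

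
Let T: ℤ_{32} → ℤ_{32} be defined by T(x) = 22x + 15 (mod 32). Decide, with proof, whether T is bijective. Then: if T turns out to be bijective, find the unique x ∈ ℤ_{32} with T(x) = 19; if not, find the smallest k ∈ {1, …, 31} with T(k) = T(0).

We have gcd(22, 32) = 2 > 1. Taking a = 0 and b = 16: T(0) = 15 and T(16) = 22·16 + 15 = 367 ≡ 15 (mod 32).
So T(0) = T(16) while 0 ≠ 16, so T is not injective, hence not bijective.
Since T is not bijective, we find the least positive k with T(k) = T(0): this means 22k ≡ 0 (mod 32), i.e. 32 ∣ 22k. Since gcd(22, 32) = 2, dividing through by 2 this holds exactly when 16 ∣ 11k, and as gcd(11, 16) = 1, exactly when 16 ∣ k.
The smallest positive such k is 16.

16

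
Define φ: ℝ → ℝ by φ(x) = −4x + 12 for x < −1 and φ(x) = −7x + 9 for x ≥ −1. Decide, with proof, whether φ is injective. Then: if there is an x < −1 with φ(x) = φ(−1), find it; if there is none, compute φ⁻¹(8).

Both pieces are strictly decreasing (slopes −4 and −7), so each is injective on its own interval.
The left piece maps (−∞, −1) onto (16, ∞); the right piece maps [−1, ∞) onto (−∞, 16].
These images are disjoint, so no value is attained by both pieces. So φ is injective.
Because the two images are disjoint, no x < −1 has φ(x) = φ(−1), so we compute φ⁻¹(8): 8 lies in (−∞, 16], so solve −7x + 9 = 8: x = (8 − 9)/(−7) = 1/7.

1/7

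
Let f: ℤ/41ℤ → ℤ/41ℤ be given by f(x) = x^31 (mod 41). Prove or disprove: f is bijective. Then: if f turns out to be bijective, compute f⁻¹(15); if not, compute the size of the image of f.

12

Since 41 is prime, the nonzero elements of ℤ/41ℤ form a cyclic group of order 40.
As gcd(31, 40) = 1, raising to the 31st power is a bijection on this group: if a^31 ≡ b^31 then (ab^{−1})^31 = 1, and the only element of order dividing gcd(31, 40) = 1 is 1, so a = b.
With f(0) = 0 this makes f injective on all of ℤ/41ℤ, hence bijective (finite equal-size domain and codomain). In particular f is bijective.
Since f is bijective, we find the preimage of 15. The inverse of x ↦ x^31 on (ℤ/41ℤ)^× is x ↦ x^31, because 31·31 = 961 = 24·40 + 1 ≡ 1 (mod 40) and x^{40} = 1 for x ≠ 0 (Fermat). So f⁻¹(15) = 15^31 mod 41.
Repeated squaring mod 41: 15^1 ≡ 15, 15^2 ≡ 15² = 225 ≡ 20, 15^4 ≡ 20² = 400 ≡ 31, 15^8 ≡ 31² = 961 ≡ 18, 15^16 ≡ 18² = 324 ≡ 37. Since 31 = 16 + 8 + 4 + 2 + 1, 15^31 ≡ 37·18·31·20·15: 37·18 = 666 ≡ 10, then 10·31 = 310 ≡ 23, then 23·20 = 460 ≡ 9, then 9·15 = 135 ≡ 12. So 15^31 ≡ 12 (mod 41).
Hence f⁻¹(15) = 12.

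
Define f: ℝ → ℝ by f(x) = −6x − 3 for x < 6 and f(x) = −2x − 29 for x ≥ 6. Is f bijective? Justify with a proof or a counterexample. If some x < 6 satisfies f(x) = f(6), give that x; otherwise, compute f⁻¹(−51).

Both pieces are strictly decreasing (slopes −6 and −2), so each is injective on its own interval.
The left piece maps (−∞, 6) onto (−39, ∞); the right piece maps [6, ∞) onto (−∞, −41].
The images leave a gap (−39 has no preimage), so f is not surjective, hence not bijective.
Because the two images are disjoint, no x < 6 has f(x) = f(6), so we compute f⁻¹(−51): −51 lies in (−∞, −41], so solve −2x − 29 = −51: x = (−51 + 29)/(−2) = 11.

11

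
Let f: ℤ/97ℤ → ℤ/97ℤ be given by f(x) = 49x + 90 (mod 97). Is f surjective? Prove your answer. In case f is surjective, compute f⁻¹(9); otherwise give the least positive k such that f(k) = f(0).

32

Since gcd(49, 97) = 1, 49 is invertible modulo 97. Euclid's algorithm: 97 = 1·49 + 48, 49 = 1·48 + 1; back-substituting gives 1 = 2·49 − 1·97, so 49⁻¹ ≡ 2 (mod 97).
Then y ↦ 2(y − 90) is a two-sided inverse to f, so every y ∈ ℤ/97ℤ has a preimage.
So f is surjective.
Since f is surjective, we find f⁻¹(9): we need 49x ≡ 9 − 90 ≡ 16 (mod 97). Using 49⁻¹ = 2: x ≡ 2·16 = 32, so x = 32.
Check: f(32) = 49·32 + 90 = 1658 = 17·97 + 9 ≡ 9 (mod 97).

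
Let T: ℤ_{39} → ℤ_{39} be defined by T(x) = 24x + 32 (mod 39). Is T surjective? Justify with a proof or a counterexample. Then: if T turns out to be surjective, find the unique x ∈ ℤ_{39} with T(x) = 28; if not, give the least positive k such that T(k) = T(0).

Since gcd(24, 39) = 3, we have 24x ≡ 0 (mod 3) for all x, so T(x) ≡ 2 (mod 3).
But 0 ≢ 2 (mod 3), so 0 ∈ ℤ_{39} has no preimage. Therefore T is not surjective.
Since T is not surjective, we find the least positive k with T(k) = T(0): this means 24k ≡ 0 (mod 39), i.e. 39 ∣ 24k. Since gcd(24, 39) = 3, dividing through by 3 this holds exactly when 13 ∣ 8k, and as gcd(8, 13) = 1, exactly when 13 ∣ k.
The smallest positive such k is 13.

13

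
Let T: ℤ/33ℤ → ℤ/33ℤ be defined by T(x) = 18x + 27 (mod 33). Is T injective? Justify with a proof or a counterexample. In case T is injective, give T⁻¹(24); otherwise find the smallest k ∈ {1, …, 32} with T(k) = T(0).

11

We have gcd(18, 33) = 3 > 1. Taking s = 0 and t = 11: T(0) = 27 and T(11) = 18·11 + 27 = 225 ≡ 27 (mod 33).
So T(0) = T(11) while 0 ≠ 11, therefore T is not injective.
Since T is not injective, we find the least positive k with T(k) = T(0): this means 18k ≡ 0 (mod 33), i.e. 33 ∣ 18k. Since gcd(18, 33) = 3, dividing through by 3 this holds exactly when 11 ∣ 6k, and as gcd(6, 11) = 1, exactly when 11 ∣ k.
The smallest positive such k is 11.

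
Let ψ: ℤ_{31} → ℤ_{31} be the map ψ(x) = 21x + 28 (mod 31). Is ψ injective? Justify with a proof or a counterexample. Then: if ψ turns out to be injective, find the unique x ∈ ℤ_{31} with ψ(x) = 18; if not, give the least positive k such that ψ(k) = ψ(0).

By definition, ψ is injective when ψ(a) = ψ(b) forces a = b.
If ψ(a) = ψ(b), then 21a ≡ 21b (mod 31). Because gcd(21, 31) = 1, we may cancel 21 to get a ≡ b (mod 31).
Thus ψ is injective.
We now compute 21⁻¹ mod 31 explicitly. Euclid's algorithm: 31 = 1·21 + 10, 21 = 2·10 + 1; back-substituting gives 1 = 3·21 − 2·31, so 21⁻¹ ≡ 3 (mod 31).
Since ψ is injective, we find ψ⁻¹(18): we need 21x ≡ 18 − 28 ≡ 21 (mod 31). Using 21⁻¹ = 3: x ≡ 3·21 = 63 = 2·31 + 1, so x = 1.
Check: ψ(1) = 21·1 + 28 = 49 = 1·31 + 18 ≡ 18 (mod 31).

1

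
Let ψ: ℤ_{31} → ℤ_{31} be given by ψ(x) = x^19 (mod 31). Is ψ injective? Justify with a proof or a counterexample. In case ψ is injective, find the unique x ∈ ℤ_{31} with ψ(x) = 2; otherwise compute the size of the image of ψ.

Since 31 is prime, the nonzero elements of ℤ_{31} form a cyclic group of order 30.
As gcd(19, 30) = 1, raising to the 19th power is a bijection on this group: if s^19 ≡ t^19 then (st^{−1})^19 = 1, and the only element of order dividing gcd(19, 30) = 1 is 1, so s = t.
With ψ(0) = 0 this makes ψ injective on all of ℤ_{31}, hence bijective (finite equal-size domain and codomain). In particular ψ is injective.
Since ψ is injective, we find the preimage of 2. The inverse of x ↦ x^19 on (ℤ_{31})^× is x ↦ x^19, because 19·19 = 361 = 12·30 + 1 ≡ 1 (mod 30) and x^{30} = 1 for x ≠ 0 (Fermat). So ψ⁻¹(2) = 2^19 mod 31.
Repeated squaring mod 31: 2^1 ≡ 2, 2^2 ≡ 2² = 4, 2^4 ≡ 4² = 16, 2^8 ≡ 16² = 256 ≡ 8, 2^16 ≡ 8² = 64 ≡ 2. Since 19 = 16 + 2 + 1, 2^19 ≡ 2·4·2: 2·4 = 8, then 8·2 = 16. So 2^19 ≡ 16 (mod 31).
Hence ψ⁻¹(2) = 16.

16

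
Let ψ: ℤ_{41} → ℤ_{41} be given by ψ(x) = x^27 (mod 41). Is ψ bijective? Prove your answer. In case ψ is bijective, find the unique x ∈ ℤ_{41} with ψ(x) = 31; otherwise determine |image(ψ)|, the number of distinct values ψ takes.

Since 41 is prime, the nonzero elements of ℤ_{41} form a cyclic group of order 40.
As gcd(27, 40) = 1, raising to the 27th power is a bijection on this group: if x_1^27 ≡ x_2^27 then (x_1x_2^{−1})^27 = 1, and the only element of order dividing gcd(27, 40) = 1 is 1, so x_1 = x_2.
With ψ(0) = 0 this makes ψ injective on all of ℤ_{41}, hence bijective (finite equal-size domain and codomain). In particular ψ is bijective.
Since ψ is bijective, we find the preimage of 31. The inverse of x ↦ x^27 on (ℤ_{41})^× is x ↦ x^3, because 27·3 = 81 = 2·40 + 1 ≡ 1 (mod 40) and x^{40} = 1 for x ≠ 0 (Fermat). So ψ⁻¹(31) = 31^3 mod 41.
Repeated squaring mod 41: 31^1 ≡ 31, 31^2 ≡ 31² = 961 ≡ 18. Since 3 = 2 + 1, 31^3 ≡ 18·31: 18·31 = 558 ≡ 25. So 31^3 ≡ 25 (mod 41).
Hence ψ⁻¹(31) = 25.

25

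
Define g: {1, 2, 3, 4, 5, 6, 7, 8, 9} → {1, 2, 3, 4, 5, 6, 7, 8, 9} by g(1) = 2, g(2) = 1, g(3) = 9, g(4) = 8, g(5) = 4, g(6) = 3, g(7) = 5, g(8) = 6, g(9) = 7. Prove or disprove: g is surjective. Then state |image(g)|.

9

Every element of the codomain has a preimage: 1 = g(2), 2 = g(1), 3 = g(6), 4 = g(5), 5 = g(7), 6 = g(8), 7 = g(9), 8 = g(4), 9 = g(3).
Therefore g is surjective.
The image of g is {1, 2, 3, 4, 5, 6, 7, 8, 9}, which has 9 elements.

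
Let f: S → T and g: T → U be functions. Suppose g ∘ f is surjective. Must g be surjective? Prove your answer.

Let c ∈ U. Since g ∘ f is surjective, some a ∈ S has g(f(a)) = c. Then b = f(a) ∈ T satisfies g(b) = c. So g is surjective.

surjective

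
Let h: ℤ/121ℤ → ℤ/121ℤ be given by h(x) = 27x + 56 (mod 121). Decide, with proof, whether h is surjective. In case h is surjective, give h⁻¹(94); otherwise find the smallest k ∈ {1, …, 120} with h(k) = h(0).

Since gcd(27, 121) = 1, 27 is invertible modulo 121. Euclid's algorithm: 121 = 4·27 + 13, 27 = 2·13 + 1; back-substituting gives 1 = 9·27 − 2·121, so 27⁻¹ ≡ 9 (mod 121).
For any y ∈ ℤ/121ℤ, x = 9(y − 56) mod 121 satisfies h(x) = 27·9(y − 56) + 56 ≡ y (since 27·9 ≡ 1 mod 121). So every y has a preimage.
Thus h is surjective.
Since h is surjective, we compute h⁻¹(94): solve 27x + 56 ≡ 94 (mod 121), i.e. 27x ≡ 38 (mod 121).
Multiplying by 27⁻¹ = 9 gives x ≡ 9·38 = 342 = 2·121 + 100 ≡ 100 (mod 121).
Check: h(100) = 27·100 + 56 = 2756 = 22·121 + 94 ≡ 94 (mod 121).

100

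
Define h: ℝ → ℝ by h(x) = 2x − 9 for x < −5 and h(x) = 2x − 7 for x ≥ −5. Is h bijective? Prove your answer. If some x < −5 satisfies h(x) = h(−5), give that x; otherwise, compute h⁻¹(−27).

Both pieces are strictly increasing (slopes 2 and 2), so each is injective on its own interval.
The left piece maps (−∞, −5) onto (−∞, −19); the right piece maps [−5, ∞) onto [−17, ∞).
The images leave a gap (−19 has no preimage), so h is not surjective, hence not bijective.
Because the two images are disjoint, no x < −5 has h(x) = h(−5), so we compute h⁻¹(−27): −27 lies in (−∞, −19), so solve 2x − 9 = −27: x = (−27 + 9)/2 = −9.

-9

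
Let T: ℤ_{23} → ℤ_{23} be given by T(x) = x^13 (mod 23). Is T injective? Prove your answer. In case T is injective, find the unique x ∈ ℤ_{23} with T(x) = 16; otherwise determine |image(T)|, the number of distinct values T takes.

Since 23 is prime, the nonzero elements of ℤ_{23} form a cyclic group of order 22.
As gcd(13, 22) = 1, raising to the 13th power is a bijection on this group: if u^13 ≡ v^13 then (uv^{−1})^13 = 1, and the only element of order dividing gcd(13, 22) = 1 is 1, so u = v.
With T(0) = 0 this makes T injective on all of ℤ_{23}, hence bijective (finite equal-size domain and codomain). In particular T is injective.
Since T is injective, we find the preimage of 16. The inverse of x ↦ x^13 on (ℤ_{23})^× is x ↦ x^17, because 13·17 = 221 = 10·22 + 1 ≡ 1 (mod 22) and x^{22} = 1 for x ≠ 0 (Fermat). So T⁻¹(16) = 16^17 mod 23.
Repeated squaring mod 23: 16^1 ≡ 16, 16^2 ≡ 16² = 256 ≡ 3, 16^4 ≡ 3² = 9, 16^8 ≡ 9² = 81 ≡ 12, 16^16 ≡ 12² = 144 ≡ 6. Since 17 = 16 + 1, 16^17 ≡ 6·16: 6·16 = 96 ≡ 4. So 16^17 ≡ 4 (mod 23).
Hence T⁻¹(16) = 4.

4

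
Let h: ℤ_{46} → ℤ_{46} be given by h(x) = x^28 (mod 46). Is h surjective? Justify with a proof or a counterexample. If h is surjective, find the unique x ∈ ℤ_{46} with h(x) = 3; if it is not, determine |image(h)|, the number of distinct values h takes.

h(22): Repeated squaring mod 46: 22^1 ≡ 22, 22^2 ≡ 22² = 484 ≡ 24, 22^4 ≡ 24² = 576 ≡ 24, 22^8 ≡ 24² = 576 ≡ 24, 22^16 ≡ 24² = 576 ≡ 24. Since 28 = 16 + 8 + 4, 22^28 ≡ 24·24·24: 24·24 = 576 ≡ 24, then 24·24 = 576 ≡ 24. So 22^28 ≡ 24 (mod 46).
h(24): Repeated squaring mod 46: 24^1 ≡ 24, 24^2 ≡ 24² = 576 ≡ 24, 24^4 ≡ 24² = 576 ≡ 24, 24^8 ≡ 24² = 576 ≡ 24, 24^16 ≡ 24² = 576 ≡ 24. Since 28 = 16 + 8 + 4, 24^28 ≡ 24·24·24: 24·24 = 576 ≡ 24, then 24·24 = 576 ≡ 24. So 24^28 ≡ 24 (mod 46).
So h(22) = h(24) = 24 while 22 ≠ 24, so h is not injective.
A non-injective map from the 46-element set ℤ_{46} to itself takes at most 45 distinct values, so it cannot be surjective. Thus h is not surjective.
Since h is not surjective, we determine |image(h)|. Computing x^28 mod 46 for each x (by repeated squaring, reducing mod 46 at every step), the values h(0), h(1), …, h(45) are: 0, 1, 18, 39, 2, 31, 12, 27, 36, 3, 6, 9, 32, 29, 26, 13, 4, 35, 8, 25, 16, 41, 24, 23, 24, 41, 16, 25, 8, 35, 4, 13, 26, 29, 32, 9, 6, 3, 36, 27, 12, 31, 2, 39, 18, 1.
The distinct values are {0, 1, 2, 3, 4, 6, 8, 9, 12, 13, 16, 18, 23, 24, 25, 26, 27, 29, 31, 32, 35, 36, 39, 41}; there are 24 of them.

24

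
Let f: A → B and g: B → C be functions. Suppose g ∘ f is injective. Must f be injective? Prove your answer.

injective

Suppose f(s) = f(t). Applying g: (g ∘ f)(s) = (g ∘ f)(t). Since g ∘ f is injective, s = t. Thus f is injective.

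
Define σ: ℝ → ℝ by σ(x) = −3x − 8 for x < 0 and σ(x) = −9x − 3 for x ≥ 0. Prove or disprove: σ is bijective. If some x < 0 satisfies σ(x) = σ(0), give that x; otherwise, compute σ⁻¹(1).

-5/3

Both pieces are strictly decreasing (slopes −3 and −9), so each is injective on its own interval.
The left piece maps (−∞, 0) onto (−8, ∞); the right piece maps [0, ∞) onto (−∞, −3].
These images overlap. In particular σ(0) = −3 (right piece), and solving −3x − 8 = −3 on the left piece gives x = −5/3 < 0.
So σ(−5/3) = σ(0) with −5/3 ≠ 0, and σ is not injective, hence not bijective. This x = −5/3 is the requested value below 0.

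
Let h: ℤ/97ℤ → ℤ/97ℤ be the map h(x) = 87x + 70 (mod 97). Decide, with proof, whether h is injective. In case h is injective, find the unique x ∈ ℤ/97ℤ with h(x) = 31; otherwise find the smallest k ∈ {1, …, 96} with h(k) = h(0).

Suppose h(s) = h(t) in ℤ/97ℤ. Then 87s + 70 ≡ 87t + 70 (mod 97), hence 87(s − t) ≡ 0 (mod 97).
Since gcd(87, 97) = 1, 87 is invertible modulo 97, so s − t ≡ 0 (mod 97), i.e. s = t.
Thus h is injective.
We now compute 87⁻¹ mod 97 explicitly. Euclid's algorithm: 97 = 1·87 + 10, 87 = 8·10 + 7, 10 = 1·7 + 3, 7 = 2·3 + 1; back-substituting gives 1 = 29·87 − 26·97, so 87⁻¹ ≡ 29 (mod 97).
Since h is injective, we find h⁻¹(31): we need 87x ≡ 31 − 70 ≡ 58 (mod 97). Using 87⁻¹ = 29: x ≡ 29·58 = 1682 = 17·97 + 33, so x = 33.
Check: h(33) = 87·33 + 70 = 2941 = 30·97 + 31 ≡ 31 (mod 97).

33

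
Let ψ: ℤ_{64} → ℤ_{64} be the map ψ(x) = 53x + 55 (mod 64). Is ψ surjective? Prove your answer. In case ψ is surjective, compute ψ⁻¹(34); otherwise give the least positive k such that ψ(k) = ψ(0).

31

Since gcd(53, 64) = 1, 53 is invertible modulo 64. Euclid's algorithm: 64 = 1·53 + 11, 53 = 4·11 + 9, 11 = 1·9 + 2, 9 = 4·2 + 1; back-substituting gives 1 = 29·53 − 24·64, so 53⁻¹ ≡ 29 (mod 64).
Then y ↦ 29(y − 55) is a two-sided inverse to ψ, so every y ∈ ℤ_{64} has a preimage.
So ψ is surjective.
Since ψ is surjective, we find ψ⁻¹(34): we need 53x ≡ 34 − 55 ≡ 43 (mod 64). Using 53⁻¹ = 29: x ≡ 29·43 = 1247 = 19·64 + 31, so x = 31.
Check: ψ(31) = 53·31 + 55 = 1698 = 26·64 + 34 ≡ 34 (mod 64).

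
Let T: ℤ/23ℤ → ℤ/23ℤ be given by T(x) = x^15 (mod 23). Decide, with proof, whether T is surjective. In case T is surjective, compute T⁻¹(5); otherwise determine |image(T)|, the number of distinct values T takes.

10

Since 23 is prime, the nonzero elements of ℤ/23ℤ form a cyclic group of order 22.
As gcd(15, 22) = 1, raising to the 15th power is a bijection on this group: if u^15 ≡ v^15 then (uv^{−1})^15 = 1, and the only element of order dividing gcd(15, 22) = 1 is 1, so u = v.
With T(0) = 0 this makes T injective on all of ℤ/23ℤ, hence bijective (finite equal-size domain and codomain). In particular T is surjective.
Since T is surjective, we find the preimage of 5. The inverse of x ↦ x^15 on (ℤ/23ℤ)^× is x ↦ x^3, because 15·3 = 45 = 2·22 + 1 ≡ 1 (mod 22) and x^{22} = 1 for x ≠ 0 (Fermat). So T⁻¹(5) = 5^3 mod 23.
Repeated squaring mod 23: 5^1 ≡ 5, 5^2 ≡ 5² = 25 ≡ 2. Since 3 = 2 + 1, 5^3 ≡ 2·5: 2·5 = 10. So 5^3 ≡ 10 (mod 23).
Hence T⁻¹(5) = 10.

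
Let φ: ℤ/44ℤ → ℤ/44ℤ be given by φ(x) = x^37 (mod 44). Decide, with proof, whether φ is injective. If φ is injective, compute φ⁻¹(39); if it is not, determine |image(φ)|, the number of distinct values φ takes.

33

φ(0) = 0^37 = 0.
φ(22): Repeated squaring mod 44: 22^1 ≡ 22, 22^2 ≡ 22² = 484 ≡ 0, 22^4 ≡ 0² = 0, 22^8 ≡ 0² = 0, 22^16 ≡ 0² = 0, 22^32 ≡ 0² = 0. Since 37 = 32 + 4 + 1, 22^37 ≡ 0·0·22: 0·0 = 0, then 0·22 = 0. So 22^37 ≡ 0 (mod 44).
So φ(0) = φ(22) = 0 while 0 ≠ 22, thus φ is not injective.
Since φ is not injective, we determine |image(φ)|. Computing x^37 mod 44 for each x (by repeated squaring, reducing mod 44 at every step), the values φ(0), φ(1), …, φ(43) are: 0, 1, 40, 31, 16, 25, 8, 39, 24, 37, 32, 11, 12, 29, 20, 27, 36, 41, 28, 35, 4, 21, 0, 23, 40, 9, 16, 3, 8, 17, 24, 15, 32, 33, 12, 7, 20, 5, 36, 19, 28, 13, 4, 43.
The distinct values are {0, 1, 3, 4, 5, 7, 8, 9, 11, 12, 13, 15, 16, 17, 19, 20, 21, 23, 24, 25, 27, 28, 29, 31, 32, 33, 35, 36, 37, 39, 40, 41, 43}; there are 33 of them.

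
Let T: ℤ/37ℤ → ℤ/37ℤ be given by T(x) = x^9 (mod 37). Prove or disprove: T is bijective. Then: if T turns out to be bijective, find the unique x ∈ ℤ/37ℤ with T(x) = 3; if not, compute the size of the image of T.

T(3): Repeated squaring mod 37: 3^1 ≡ 3, 3^2 ≡ 3² = 9, 3^4 ≡ 9² = 81 ≡ 7, 3^8 ≡ 7² = 49 ≡ 12. Since 9 = 8 + 1, 3^9 ≡ 12·3: 12·3 = 36. So 3^9 ≡ 36 (mod 37).
T(4): Repeated squaring mod 37: 4^1 ≡ 4, 4^2 ≡ 4² = 16, 4^4 ≡ 16² = 256 ≡ 34, 4^8 ≡ 34² = 1156 ≡ 9. Since 9 = 8 + 1, 4^9 ≡ 9·4: 9·4 = 36. So 4^9 ≡ 36 (mod 37).
So T(3) = T(4) = 36 while 3 ≠ 4, thus T is not injective, hence not bijective.
Since T is not bijective, we determine |image(T)|. Computing x^9 mod 37 for each x (by repeated squaring, reducing mod 37 at every step), the values T(0), T(1), …, T(36) are: 0, 1, 31, 36, 36, 6, 6, 1, 6, 1, 1, 36, 1, 6, 31, 31, 1, 6, 31, 6, 31, 36, 6, 6, 31, 36, 1, 36, 36, 31, 36, 31, 31, 1, 1, 6, 36.
The distinct values are {0, 1, 6, 31, 36}; there are 5 of them.

5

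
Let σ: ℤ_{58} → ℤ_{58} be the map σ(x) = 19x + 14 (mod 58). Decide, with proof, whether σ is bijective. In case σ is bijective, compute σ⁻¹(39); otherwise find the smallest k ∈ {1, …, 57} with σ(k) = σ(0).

Suppose σ(u) = σ(v) in ℤ_{58}. Then 19u + 14 ≡ 19v + 14 (mod 58), thus 19(u − v) ≡ 0 (mod 58).
Since gcd(19, 58) = 1, 19 is invertible modulo 58, hence u − v ≡ 0 (mod 58), i.e. u = v.
We now compute 19⁻¹ mod 58 explicitly. Euclid's algorithm: 58 = 3·19 + 1; back-substituting gives 1 = 55·19 − 18·58, so 19⁻¹ ≡ 55 (mod 58).
Then y ↦ 55(y − 14) is a two-sided inverse to σ, so every y ∈ ℤ_{58} has a preimage.
Thus σ is bijective.
Since σ is bijective, we find σ⁻¹(39): we need 19x ≡ 39 − 14 ≡ 25 (mod 58). Using 19⁻¹ = 55: x ≡ 55·25 = 1375 = 23·58 + 41, so x = 41.
Check: σ(41) = 19·41 + 14 = 793 = 13·58 + 39 ≡ 39 (mod 58).

41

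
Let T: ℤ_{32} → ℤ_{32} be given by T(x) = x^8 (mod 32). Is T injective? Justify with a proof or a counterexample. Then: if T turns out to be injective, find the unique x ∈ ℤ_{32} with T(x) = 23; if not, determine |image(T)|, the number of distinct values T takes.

T(0) = 0^8 = 0.
T(2): Repeated squaring mod 32: 2^1 ≡ 2, 2^2 ≡ 2² = 4, 2^4 ≡ 4² = 16, 2^8 ≡ 16² = 256 ≡ 0. So 2^8 ≡ 0 (mod 32).
So T(0) = T(2) = 0 while 0 ≠ 2, hence T is not injective.
Since T is not injective, we determine |image(T)|. Computing x^8 mod 32 for each x (by repeated squaring, reducing mod 32 at every step), the values T(0), T(1), …, T(31) are: 0, 1, 0, 1, 0, 1, 0, 1, 0, 1, 0, 1, 0, 1, 0, 1, 0, 1, 0, 1, 0, 1, 0, 1, 0, 1, 0, 1, 0, 1, 0, 1.
The distinct values are {0, 1}; there are 2 of them.

2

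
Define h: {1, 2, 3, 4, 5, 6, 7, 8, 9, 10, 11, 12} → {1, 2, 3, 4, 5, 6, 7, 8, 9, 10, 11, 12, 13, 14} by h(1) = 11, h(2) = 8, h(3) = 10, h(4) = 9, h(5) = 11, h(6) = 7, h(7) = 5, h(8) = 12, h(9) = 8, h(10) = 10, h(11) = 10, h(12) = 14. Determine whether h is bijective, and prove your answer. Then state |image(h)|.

8

h(1) = 11 = h(5) with 1 ≠ 5, so h is not injective, hence not bijective.
The image of h is {5, 7, 8, 9, 10, 11, 12, 14}, which has 8 elements.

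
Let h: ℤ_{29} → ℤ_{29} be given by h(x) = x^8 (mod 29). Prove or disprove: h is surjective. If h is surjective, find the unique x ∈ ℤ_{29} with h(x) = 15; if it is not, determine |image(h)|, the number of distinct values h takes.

h(2): Repeated squaring mod 29: 2^1 ≡ 2, 2^2 ≡ 2² = 4, 2^4 ≡ 4² = 16, 2^8 ≡ 16² = 256 ≡ 24. So 2^8 ≡ 24 (mod 29).
h(5): Repeated squaring mod 29: 5^1 ≡ 5, 5^2 ≡ 5² = 25, 5^4 ≡ 25² = 625 ≡ 16, 5^8 ≡ 16² = 256 ≡ 24. So 5^8 ≡ 24 (mod 29).
So h(2) = h(5) = 24 while 2 ≠ 5, hence h is not injective.
A non-injective map from the 29-element set ℤ_{29} to itself takes at most 28 distinct values, so it cannot be surjective. Hence h is not surjective.
Since h is not surjective, we determine |image(h)|. Computing x^8 mod 29 for each x (by repeated squaring, reducing mod 29 at every step), the values h(0), h(1), …, h(28) are: 0, 1, 24, 7, 25, 24, 23, 7, 20, 20, 25, 16, 1, 16, 23, 23, 16, 1, 16, 25, 20, 20, 7, 23, 24, 25, 7, 24, 1.
The distinct values are {0, 1, 7, 16, 20, 23, 24, 25}; there are 8 of them.

8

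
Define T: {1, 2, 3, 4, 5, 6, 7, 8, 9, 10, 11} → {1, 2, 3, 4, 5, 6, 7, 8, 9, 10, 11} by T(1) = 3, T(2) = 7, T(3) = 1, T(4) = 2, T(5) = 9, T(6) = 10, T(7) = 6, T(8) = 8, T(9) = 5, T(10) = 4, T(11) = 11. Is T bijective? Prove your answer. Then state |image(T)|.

The values 3, 7, 1, 2, 9, 10, 6, 8, 5, 4, 11 are a permutation of {1, 2, 3, 4, 5, 6, 7, 8, 9, 10, 11}: each element appears exactly once.
So T is injective and surjective, hence bijective.
The image of T is {1, 2, 3, 4, 5, 6, 7, 8, 9, 10, 11}, which has 11 elements.

11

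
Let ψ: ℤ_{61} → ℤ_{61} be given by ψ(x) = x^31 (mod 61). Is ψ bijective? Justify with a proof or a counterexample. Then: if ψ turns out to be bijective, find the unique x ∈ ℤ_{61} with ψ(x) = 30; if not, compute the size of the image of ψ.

Since 61 is prime, the nonzero elements of ℤ_{61} form a cyclic group of order 60.
As gcd(31, 60) = 1, raising to the 31st power is a bijection on this group: if u^31 ≡ v^31 then (uv^{−1})^31 = 1, and the only element of order dividing gcd(31, 60) = 1 is 1, so u = v.
With ψ(0) = 0 this makes ψ injective on all of ℤ_{61}, hence bijective (finite equal-size domain and codomain). In particular ψ is bijective.
Since ψ is bijective, we find the preimage of 30. The inverse of x ↦ x^31 on (ℤ_{61})^× is x ↦ x^31, because 31·31 = 961 = 16·60 + 1 ≡ 1 (mod 60) and x^{60} = 1 for x ≠ 0 (Fermat). So ψ⁻¹(30) = 30^31 mod 61.
Repeated squaring mod 61: 30^1 ≡ 30, 30^2 ≡ 30² = 900 ≡ 46, 30^4 ≡ 46² = 2116 ≡ 42, 30^8 ≡ 42² = 1764 ≡ 56, 30^16 ≡ 56² = 3136 ≡ 25. Since 31 = 16 + 8 + 4 + 2 + 1, 30^31 ≡ 25·56·42·46·30: 25·56 = 1400 ≡ 58, then 58·42 = 2436 ≡ 57, then 57·46 = 2622 ≡ 60, then 60·30 = 1800 ≡ 31. So 30^31 ≡ 31 (mod 61).
Hence ψ⁻¹(30) = 31.

31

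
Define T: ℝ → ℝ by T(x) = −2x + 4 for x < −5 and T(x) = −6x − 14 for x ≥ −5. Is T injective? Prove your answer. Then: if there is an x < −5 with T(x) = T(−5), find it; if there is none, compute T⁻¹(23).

Both pieces are strictly decreasing (slopes −2 and −6), so each is injective on its own interval.
The left piece maps (−∞, −5) onto (14, ∞); the right piece maps [−5, ∞) onto (−∞, 16].
These images overlap. In particular T(−5) = 16 (right piece), and solving −2x + 4 = 16 on the left piece gives x = −6 < −5.
So T(−6) = T(−5) with −6 ≠ −5, and T is not injective. This x = −6 is the requested value below −5.

-6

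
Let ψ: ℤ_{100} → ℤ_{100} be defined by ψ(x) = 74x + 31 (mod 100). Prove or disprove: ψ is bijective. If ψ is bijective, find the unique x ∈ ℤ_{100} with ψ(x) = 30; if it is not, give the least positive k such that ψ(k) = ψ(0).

Recall that ψ is injective when ψ(s) = ψ(t) forces s = t.
We have gcd(74, 100) = 2 > 1. Taking s = 0 and t = 50: ψ(0) = 31 and ψ(50) = 74·50 + 31 = 3731 ≡ 31 (mod 100).
So ψ(0) = ψ(50) while 0 ≠ 50, therefore ψ is not injective, hence not bijective.
Since ψ is not bijective, we find the least positive k with ψ(k) = ψ(0): this means 74k ≡ 0 (mod 100), i.e. 100 ∣ 74k. Since gcd(74, 100) = 2, dividing through by 2 this holds exactly when 50 ∣ 37k, and as gcd(37, 50) = 1, exactly when 50 ∣ k.
The smallest positive such k is 50.

50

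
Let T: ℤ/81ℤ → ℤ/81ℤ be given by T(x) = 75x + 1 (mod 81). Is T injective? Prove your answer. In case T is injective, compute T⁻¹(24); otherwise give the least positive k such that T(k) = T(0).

27

We have gcd(75, 81) = 3 > 1. Taking s = 0 and t = 27: T(0) = 1 and T(27) = 75·27 + 1 = 2026 ≡ 1 (mod 81).
So T(0) = T(27) while 0 ≠ 27, therefore T is not injective.
Since T is not injective, we find the least positive k with T(k) = T(0): this means 75k ≡ 0 (mod 81), i.e. 81 ∣ 75k. Since gcd(75, 81) = 3, dividing through by 3 this holds exactly when 27 ∣ 25k, and as gcd(25, 27) = 1, exactly when 27 ∣ k.
The smallest positive such k is 27.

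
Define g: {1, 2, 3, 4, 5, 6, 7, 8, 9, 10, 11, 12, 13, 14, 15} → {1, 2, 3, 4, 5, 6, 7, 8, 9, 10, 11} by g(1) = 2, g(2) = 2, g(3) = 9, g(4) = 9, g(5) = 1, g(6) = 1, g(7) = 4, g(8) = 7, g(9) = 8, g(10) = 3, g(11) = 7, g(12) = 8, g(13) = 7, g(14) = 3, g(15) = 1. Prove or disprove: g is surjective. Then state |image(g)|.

7

No element maps to 5, so g is not surjective.
The image of g is {1, 2, 3, 4, 7, 8, 9}, which has 7 elements.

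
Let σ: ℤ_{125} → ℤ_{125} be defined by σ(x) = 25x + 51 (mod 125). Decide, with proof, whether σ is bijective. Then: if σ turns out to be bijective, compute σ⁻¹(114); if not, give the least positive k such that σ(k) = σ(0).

5

We have gcd(25, 125) = 25 > 1. Taking x_1 = 0 and x_2 = 5: σ(0) = 51 and σ(5) = 25·5 + 51 = 176 ≡ 51 (mod 125).
So σ(0) = σ(5) while 0 ≠ 5, therefore σ is not injective, hence not bijective.
Since σ is not bijective, we find the least positive k with σ(k) = σ(0): this means 25k ≡ 0 (mod 125), i.e. 125 ∣ 25k. Since gcd(25, 125) = 25, dividing through by 25 this holds exactly when 5 ∣ k.
The smallest positive such k is 5.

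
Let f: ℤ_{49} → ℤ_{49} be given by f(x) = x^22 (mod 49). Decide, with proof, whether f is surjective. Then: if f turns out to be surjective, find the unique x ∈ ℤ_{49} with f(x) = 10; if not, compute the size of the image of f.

22

f(0) = 0^22 = 0.
f(7): Repeated squaring mod 49: 7^1 ≡ 7, 7^2 ≡ 7² = 49 ≡ 0, 7^4 ≡ 0² = 0, 7^8 ≡ 0² = 0, 7^16 ≡ 0² = 0. Since 22 = 16 + 4 + 2, 7^22 ≡ 0·0·0: 0·0 = 0, then 0·0 = 0. So 7^22 ≡ 0 (mod 49).
So f(0) = f(7) = 0 while 0 ≠ 7, therefore f is not injective.
A non-injective map from the 49-element set ℤ_{49} to itself takes at most 48 distinct values, so it cannot be surjective. So f is not surjective.
Since f is not surjective, we determine |image(f)|. Computing x^22 mod 49 for each x (by repeated squaring, reducing mod 49 at every step), the values f(0), f(1), …, f(48) are: 0, 1, 2, 46, 4, 44, 43, 0, 8, 9, 39, 11, 37, 36, 0, 15, 16, 32, 18, 30, 29, 0, 22, 23, 25, 25, 23, 22, 0, 29, 30, 18, 32, 16, 15, 0, 36, 37, 11, 39, 9, 8, 0, 43, 44, 4, 46, 2, 1.
The distinct values are {0, 1, 2, 4, 8, 9, 11, 15, 16, 18, 22, 23, 25, 29, 30, 32, 36, 37, 39, 43, 44, 46}; there are 22 of them.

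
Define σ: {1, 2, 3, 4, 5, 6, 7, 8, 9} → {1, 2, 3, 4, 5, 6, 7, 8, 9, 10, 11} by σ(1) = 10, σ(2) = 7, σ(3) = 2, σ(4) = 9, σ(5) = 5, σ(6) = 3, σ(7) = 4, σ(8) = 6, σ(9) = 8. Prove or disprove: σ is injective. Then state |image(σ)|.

9

The values σ(1), …, σ(9) are 10, 7, 2, 9, 5, 3, 4, 6, 8 — all distinct.
So σ(x_1) = σ(x_2) only when x_1 = x_2, and σ is injective.
The image of σ is {2, 3, 4, 5, 6, 7, 8, 9, 10}, which has 9 elements.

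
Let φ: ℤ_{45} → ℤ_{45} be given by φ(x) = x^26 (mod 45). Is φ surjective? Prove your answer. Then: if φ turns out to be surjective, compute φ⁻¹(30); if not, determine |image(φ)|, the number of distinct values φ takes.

12

φ(2): Repeated squaring mod 45: 2^1 ≡ 2, 2^2 ≡ 2² = 4, 2^4 ≡ 4² = 16, 2^8 ≡ 16² = 256 ≡ 31, 2^16 ≡ 31² = 961 ≡ 16. Since 26 = 16 + 8 + 2, 2^26 ≡ 16·31·4: 16·31 = 496 ≡ 1, then 1·4 = 4. So 2^26 ≡ 4 (mod 45).
φ(7): Repeated squaring mod 45: 7^1 ≡ 7, 7^2 ≡ 7² = 49 ≡ 4, 7^4 ≡ 4² = 16, 7^8 ≡ 16² = 256 ≡ 31, 7^16 ≡ 31² = 961 ≡ 16. Since 26 = 16 + 8 + 2, 7^26 ≡ 16·31·4: 16·31 = 496 ≡ 1, then 1·4 = 4. So 7^26 ≡ 4 (mod 45).
So φ(2) = φ(7) = 4 while 2 ≠ 7, thus φ is not injective.
A non-injective map from the 45-element set ℤ_{45} to itself takes at most 44 distinct values, so it cannot be surjective. Therefore φ is not surjective.
Since φ is not surjective, we determine |image(φ)|. Computing x^26 mod 45 for each x (by repeated squaring, reducing mod 45 at every step), the values φ(0), φ(1), …, φ(44) are: 0, 1, 4, 9, 16, 25, 36, 4, 19, 36, 10, 31, 9, 34, 16, 0, 31, 19, 9, 1, 40, 36, 34, 34, 36, 40, 1, 9, 19, 31, 0, 16, 34, 9, 31, 10, 36, 19, 4, 36, 25, 16, 9, 4, 1.
The distinct values are {0, 1, 4, 9, 10, 16, 19, 25, 31, 34, 36, 40}; there are 12 of them.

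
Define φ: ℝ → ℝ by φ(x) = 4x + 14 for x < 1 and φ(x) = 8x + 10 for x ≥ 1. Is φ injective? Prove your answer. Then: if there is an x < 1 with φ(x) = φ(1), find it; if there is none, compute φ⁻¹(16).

Both pieces are strictly increasing (slopes 4 and 8), so each is injective on its own interval.
The left piece maps (−∞, 1) onto (−∞, 18); the right piece maps [1, ∞) onto [18, ∞).
These images are disjoint, so no value is attained by both pieces. Hence φ is injective.
Because the two images are disjoint, no x < 1 has φ(x) = φ(1), so we compute φ⁻¹(16): 16 lies in (−∞, 18), so solve 4x + 14 = 16: x = (16 − 14)/4 = 1/2.

1/2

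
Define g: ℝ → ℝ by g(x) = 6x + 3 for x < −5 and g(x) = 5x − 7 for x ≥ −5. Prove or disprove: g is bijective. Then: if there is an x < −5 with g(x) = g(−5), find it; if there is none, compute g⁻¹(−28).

-35/6

Both pieces are strictly increasing (slopes 6 and 5), so each is injective on its own interval.
The left piece maps (−∞, −5) onto (−∞, −27); the right piece maps [−5, ∞) onto [−32, ∞).
These images overlap. In particular g(−5) = −32 (right piece), and solving 6x + 3 = −32 on the left piece gives x = −35/6 < −5.
So g(−35/6) = g(−5) with −35/6 ≠ −5, and g is not injective, hence not bijective. This x = −35/6 is the requested value below −5.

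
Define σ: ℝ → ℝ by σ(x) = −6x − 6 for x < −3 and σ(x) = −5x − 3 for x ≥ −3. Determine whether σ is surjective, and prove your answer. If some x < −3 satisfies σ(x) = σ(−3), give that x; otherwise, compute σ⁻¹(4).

-7/5

Both pieces are strictly decreasing (slopes −6 and −5), so each is injective on its own interval.
The left piece maps (−∞, −3) onto (12, ∞); the right piece maps [−3, ∞) onto (−∞, 12].
These images together cover ℝ, so σ is surjective.
Because the two images are disjoint, no x < −3 has σ(x) = σ(−3), so we compute σ⁻¹(4): 4 lies in (−∞, 12], so solve −5x − 3 = 4: x = (4 + 3)/(−5) = −7/5.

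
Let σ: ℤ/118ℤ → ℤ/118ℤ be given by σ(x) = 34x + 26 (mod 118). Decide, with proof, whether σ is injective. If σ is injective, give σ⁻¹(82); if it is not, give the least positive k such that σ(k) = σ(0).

We have gcd(34, 118) = 2 > 1. Taking x_1 = 0 and x_2 = 59: σ(0) = 26 and σ(59) = 34·59 + 26 = 2032 ≡ 26 (mod 118).
So σ(0) = σ(59) while 0 ≠ 59, therefore σ is not injective.
Since σ is not injective, we find the least positive k with σ(k) = σ(0): this means 34k ≡ 0 (mod 118), i.e. 118 ∣ 34k. Since gcd(34, 118) = 2, dividing through by 2 this holds exactly when 59 ∣ 17k, and as gcd(17, 59) = 1, exactly when 59 ∣ k.
The smallest positive such k is 59.

59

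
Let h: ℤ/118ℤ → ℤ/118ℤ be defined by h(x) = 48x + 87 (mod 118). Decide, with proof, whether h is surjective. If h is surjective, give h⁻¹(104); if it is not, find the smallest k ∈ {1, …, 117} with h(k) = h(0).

Since gcd(48, 118) = 2, we have 48x ≡ 0 (mod 2) for all x, so h(x) ≡ 1 (mod 2).
But 0 ≢ 1 (mod 2), so 0 ∈ ℤ/118ℤ has no preimage. Therefore h is not surjective.
Since h is not surjective, we find the least positive k with h(k) = h(0): this means 48k ≡ 0 (mod 118), i.e. 118 ∣ 48k. Since gcd(48, 118) = 2, dividing through by 2 this holds exactly when 59 ∣ 24k, and as gcd(24, 59) = 1, exactly when 59 ∣ k.
The smallest positive such k is 59.

59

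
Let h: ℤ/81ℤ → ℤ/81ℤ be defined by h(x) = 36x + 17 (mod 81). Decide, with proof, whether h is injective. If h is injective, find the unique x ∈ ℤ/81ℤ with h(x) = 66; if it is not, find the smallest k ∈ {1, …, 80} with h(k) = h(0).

9

We have gcd(36, 81) = 9 > 1. Taking u = 0 and v = 9: h(0) = 17 and h(9) = 36·9 + 17 = 341 ≡ 17 (mod 81).
So h(0) = h(9) while 0 ≠ 9, thus h is not injective.
Since h is not injective, we find the least positive k with h(k) = h(0): this means 36k ≡ 0 (mod 81), i.e. 81 ∣ 36k. Since gcd(36, 81) = 9, dividing through by 9 this holds exactly when 9 ∣ 4k, and as gcd(4, 9) = 1, exactly when 9 ∣ k.
The smallest positive such k is 9.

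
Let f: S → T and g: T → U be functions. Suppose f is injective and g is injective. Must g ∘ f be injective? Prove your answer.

Suppose (g ∘ f)(u) = (g ∘ f)(v), i.e. g(f(u)) = g(f(v)).
Since g is injective, f(u) = f(v). Since f is injective, u = v. Thus g ∘ f is injective.

injective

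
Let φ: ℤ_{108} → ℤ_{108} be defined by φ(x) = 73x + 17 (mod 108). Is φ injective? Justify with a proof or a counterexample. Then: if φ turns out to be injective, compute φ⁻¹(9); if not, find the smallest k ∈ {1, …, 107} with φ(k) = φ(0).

28

Recall that φ is injective when φ(a) = φ(b) forces a = b.
If φ(a) = φ(b), then 73a ≡ 73b (mod 108). Because gcd(73, 108) = 1, we may cancel 73 to get a ≡ b (mod 108).
So φ is injective.
We now compute 73⁻¹ mod 108 explicitly. Euclid's algorithm: 108 = 1·73 + 35, 73 = 2·35 + 3, 35 = 11·3 + 2, 3 = 1·2 + 1; back-substituting gives 1 = 37·73 − 25·108, so 73⁻¹ ≡ 37 (mod 108).
Since φ is injective, we find φ⁻¹(9): we need 73x ≡ 9 − 17 ≡ 100 (mod 108). Using 73⁻¹ = 37: x ≡ 37·100 = 3700 = 34·108 + 28, so x = 28.
Check: φ(28) = 73·28 + 17 = 2061 = 19·108 + 9 ≡ 9 (mod 108).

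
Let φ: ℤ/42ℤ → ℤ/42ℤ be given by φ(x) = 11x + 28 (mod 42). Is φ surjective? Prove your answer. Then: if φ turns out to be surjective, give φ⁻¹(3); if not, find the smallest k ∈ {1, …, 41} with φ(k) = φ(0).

Recall that surjectivity means every element of the codomain has a preimage under φ.
Since gcd(11, 42) = 1, 11 is invertible modulo 42. Euclid's algorithm: 42 = 3·11 + 9, 11 = 1·9 + 2, 9 = 4·2 + 1; back-substituting gives 1 = 23·11 − 6·42, so 11⁻¹ ≡ 23 (mod 42).
Then y ↦ 23(y − 28) is a two-sided inverse to φ, so every y ∈ ℤ/42ℤ has a preimage.
So φ is surjective.
Since φ is surjective, we find φ⁻¹(3): we need 11x ≡ 3 − 28 ≡ 17 (mod 42). Using 11⁻¹ = 23: x ≡ 23·17 = 391 = 9·42 + 13, so x = 13.
Check: φ(13) = 11·13 + 28 = 171 = 4·42 + 3 ≡ 3 (mod 42).

13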